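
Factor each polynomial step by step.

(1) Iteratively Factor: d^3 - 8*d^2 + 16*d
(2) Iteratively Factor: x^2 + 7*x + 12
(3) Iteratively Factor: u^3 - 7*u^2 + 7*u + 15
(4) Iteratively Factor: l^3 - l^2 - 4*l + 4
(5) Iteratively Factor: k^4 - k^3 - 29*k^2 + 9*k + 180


(1) = (d)*(d^2 - 8*d + 16) = d*(d - 4)*(d - 4)
(2) = (x + 4)*(x + 3)
(3) = (u - 5)*(u^2 - 2*u - 3) = (u - 5)*(u - 3)*(u + 1)
(4) = (l + 2)*(l^2 - 3*l + 2) = (l - 2)*(l + 2)*(l - 1)
(5) = (k + 3)*(k^3 - 4*k^2 - 17*k + 60) = (k - 3)*(k + 3)*(k^2 - k - 20) = (k - 3)*(k + 3)*(k + 4)*(k - 5)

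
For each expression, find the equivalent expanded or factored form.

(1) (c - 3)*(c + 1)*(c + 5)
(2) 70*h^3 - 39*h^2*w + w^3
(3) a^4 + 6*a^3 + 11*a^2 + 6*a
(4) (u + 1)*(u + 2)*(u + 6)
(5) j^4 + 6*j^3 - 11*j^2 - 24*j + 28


(1) = c^3 + 3*c^2 - 13*c - 15
(2) = (-5*h + w)*(-2*h + w)*(7*h + w)
(3) = a*(a + 1)*(a + 2)*(a + 3)
(4) = u^3 + 9*u^2 + 20*u + 12
(5) = (j - 2)*(j - 1)*(j + 2)*(j + 7)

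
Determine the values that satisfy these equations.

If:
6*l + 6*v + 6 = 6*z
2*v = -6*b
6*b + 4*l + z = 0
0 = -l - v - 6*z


Then:
b = 23/126
l = -13/42
v = -23/42
z = 1/7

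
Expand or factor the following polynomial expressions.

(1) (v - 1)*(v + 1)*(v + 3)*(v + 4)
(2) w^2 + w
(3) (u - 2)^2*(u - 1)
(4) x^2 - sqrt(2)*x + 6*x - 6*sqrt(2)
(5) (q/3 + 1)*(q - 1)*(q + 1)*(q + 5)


(1) = v^4 + 7*v^3 + 11*v^2 - 7*v - 12
(2) = w*(w + 1)
(3) = u^3 - 5*u^2 + 8*u - 4
(4) = (x + 6)*(x - sqrt(2))
(5) = q^4/3 + 8*q^3/3 + 14*q^2/3 - 8*q/3 - 5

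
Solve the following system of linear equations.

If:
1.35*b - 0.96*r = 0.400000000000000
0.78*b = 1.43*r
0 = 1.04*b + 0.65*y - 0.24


Then:
b = 0.48
r = 0.26
y = -0.41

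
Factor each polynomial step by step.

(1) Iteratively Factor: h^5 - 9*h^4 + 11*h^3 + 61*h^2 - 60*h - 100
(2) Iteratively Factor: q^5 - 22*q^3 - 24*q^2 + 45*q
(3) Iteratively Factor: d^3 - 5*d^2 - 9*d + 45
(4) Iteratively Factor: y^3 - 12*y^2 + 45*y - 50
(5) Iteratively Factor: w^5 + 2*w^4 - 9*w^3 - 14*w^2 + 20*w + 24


(1) = (h - 5)*(h^4 - 4*h^3 - 9*h^2 + 16*h + 20) = (h - 5)*(h + 1)*(h^3 - 5*h^2 - 4*h + 20) = (h - 5)*(h + 1)*(h + 2)*(h^2 - 7*h + 10) = (h - 5)*(h - 2)*(h + 1)*(h + 2)*(h - 5)
(2) = (q + 3)*(q^4 - 3*q^3 - 13*q^2 + 15*q) = (q - 5)*(q + 3)*(q^3 + 2*q^2 - 3*q) = (q - 5)*(q + 3)^2*(q^2 - q) = (q - 5)*(q - 1)*(q + 3)^2*(q)
(3) = (d + 3)*(d^2 - 8*d + 15) = (d - 5)*(d + 3)*(d - 3)
(4) = (y - 5)*(y^2 - 7*y + 10) = (y - 5)^2*(y - 2)
(5) = (w + 2)*(w^4 - 9*w^2 + 4*w + 12) = (w + 1)*(w + 2)*(w^3 - w^2 - 8*w + 12) = (w + 1)*(w + 2)*(w + 3)*(w^2 - 4*w + 4) = (w - 2)*(w + 1)*(w + 2)*(w + 3)*(w - 2)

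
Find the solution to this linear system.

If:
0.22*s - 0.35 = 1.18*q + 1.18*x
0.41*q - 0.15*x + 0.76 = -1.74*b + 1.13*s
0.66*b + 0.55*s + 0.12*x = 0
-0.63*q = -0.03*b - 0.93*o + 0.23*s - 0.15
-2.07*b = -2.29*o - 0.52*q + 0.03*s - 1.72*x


Then:
b = -0.25
o = 0.00
q = 0.09
s = 0.37
x = -0.32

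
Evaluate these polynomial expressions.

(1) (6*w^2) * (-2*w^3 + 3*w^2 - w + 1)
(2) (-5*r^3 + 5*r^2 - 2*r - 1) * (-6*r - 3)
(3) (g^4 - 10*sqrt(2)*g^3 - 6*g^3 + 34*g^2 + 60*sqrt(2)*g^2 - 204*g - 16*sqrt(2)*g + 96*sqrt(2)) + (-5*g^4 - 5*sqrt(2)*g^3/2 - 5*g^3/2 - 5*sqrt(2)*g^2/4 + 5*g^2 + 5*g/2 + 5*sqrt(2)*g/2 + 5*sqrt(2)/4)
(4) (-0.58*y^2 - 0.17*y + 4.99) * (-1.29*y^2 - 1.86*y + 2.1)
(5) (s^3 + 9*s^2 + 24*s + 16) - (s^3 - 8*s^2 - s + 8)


(1) = -12*w^5 + 18*w^4 - 6*w^3 + 6*w^2
(2) = 30*r^4 - 15*r^3 - 3*r^2 + 12*r + 3
(3) = -4*g^4 - 25*sqrt(2)*g^3/2 - 17*g^3/2 + 39*g^2 + 235*sqrt(2)*g^2/4 - 403*g/2 - 27*sqrt(2)*g/2 + 389*sqrt(2)/4
(4) = 0.7482*y^4 + 1.2981*y^3 - 7.3389*y^2 - 9.6384*y + 10.479
(5) = 17*s^2 + 25*s + 8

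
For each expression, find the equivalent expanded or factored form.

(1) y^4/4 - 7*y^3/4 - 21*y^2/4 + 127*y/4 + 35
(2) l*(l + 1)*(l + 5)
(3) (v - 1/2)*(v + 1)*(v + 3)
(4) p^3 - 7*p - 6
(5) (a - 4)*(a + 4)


(1) = (y/4 + 1)*(y - 7)*(y - 5)*(y + 1)
(2) = l^3 + 6*l^2 + 5*l
(3) = v^3 + 7*v^2/2 + v - 3/2
(4) = (p - 3)*(p + 1)*(p + 2)
(5) = a^2 - 16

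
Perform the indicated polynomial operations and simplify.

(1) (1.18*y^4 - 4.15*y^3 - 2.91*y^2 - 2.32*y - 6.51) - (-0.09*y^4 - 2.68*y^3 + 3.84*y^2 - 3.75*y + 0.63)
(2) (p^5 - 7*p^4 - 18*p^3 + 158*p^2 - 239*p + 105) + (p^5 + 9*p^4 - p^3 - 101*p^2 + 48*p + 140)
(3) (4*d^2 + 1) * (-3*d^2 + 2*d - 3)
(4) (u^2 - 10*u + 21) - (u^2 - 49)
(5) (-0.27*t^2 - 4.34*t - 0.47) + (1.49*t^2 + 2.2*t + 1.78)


(1) = 1.27*y^4 - 1.47*y^3 - 6.75*y^2 + 1.43*y - 7.14
(2) = 2*p^5 + 2*p^4 - 19*p^3 + 57*p^2 - 191*p + 245
(3) = -12*d^4 + 8*d^3 - 15*d^2 + 2*d - 3
(4) = 70 - 10*u
(5) = 1.22*t^2 - 2.14*t + 1.31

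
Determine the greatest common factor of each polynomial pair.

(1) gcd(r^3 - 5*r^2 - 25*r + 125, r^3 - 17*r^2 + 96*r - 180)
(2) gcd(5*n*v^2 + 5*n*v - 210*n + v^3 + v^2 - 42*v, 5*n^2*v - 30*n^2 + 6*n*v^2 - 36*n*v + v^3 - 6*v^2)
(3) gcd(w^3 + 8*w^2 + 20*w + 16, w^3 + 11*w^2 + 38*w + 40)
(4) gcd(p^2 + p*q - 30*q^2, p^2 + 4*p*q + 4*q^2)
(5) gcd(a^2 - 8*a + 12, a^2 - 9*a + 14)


(1) = r - 5
(2) = gcd((5*n + v)*(v - 6)*(v + 7), (n + v)*(5*n + v)*(v - 6)) = 5*n*v - 30*n + v^2 - 6*v
(3) = w^2 + 6*w + 8
(4) = 1
(5) = a - 2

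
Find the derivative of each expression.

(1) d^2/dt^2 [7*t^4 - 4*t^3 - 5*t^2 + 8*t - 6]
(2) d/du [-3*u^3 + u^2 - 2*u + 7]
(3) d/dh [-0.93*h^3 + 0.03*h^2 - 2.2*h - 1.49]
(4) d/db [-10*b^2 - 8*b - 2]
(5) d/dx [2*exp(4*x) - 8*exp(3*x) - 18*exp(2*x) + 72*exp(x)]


(1) = 84*t^2 - 24*t - 10
(2) = -9*u^2 + 2*u - 2
(3) = -2.79*h^2 + 0.06*h - 2.2
(4) = -20*b - 8
(5) = (8*exp(3*x) - 24*exp(2*x) - 36*exp(x) + 72)*exp(x)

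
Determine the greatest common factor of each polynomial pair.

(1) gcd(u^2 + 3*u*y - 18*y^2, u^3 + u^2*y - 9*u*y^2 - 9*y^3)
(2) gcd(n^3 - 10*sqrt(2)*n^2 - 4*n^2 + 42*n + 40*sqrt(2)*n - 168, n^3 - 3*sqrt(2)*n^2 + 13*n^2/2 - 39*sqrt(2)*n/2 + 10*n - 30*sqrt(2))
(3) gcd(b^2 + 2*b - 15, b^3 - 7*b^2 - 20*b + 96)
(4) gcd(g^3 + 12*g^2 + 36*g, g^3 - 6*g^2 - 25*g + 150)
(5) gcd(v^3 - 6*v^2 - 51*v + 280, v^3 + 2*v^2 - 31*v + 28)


(1) = gcd((u - 3*y)*(u + 6*y), (u - 3*y)*(u + y)*(u + 3*y)) = -u + 3*y
(2) = gcd((n - 4)*(n - 7*sqrt(2))*(n - 3*sqrt(2)), (n + 5/2)*(n + 4)*(n - 3*sqrt(2))) = n - 3*sqrt(2)
(3) = gcd((b - 3)*(b + 5), (b - 8)*(b - 3)*(b + 4)) = b - 3
(4) = 1
(5) = v + 7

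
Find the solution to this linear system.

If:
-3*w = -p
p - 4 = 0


Then:
p = 4
w = 4/3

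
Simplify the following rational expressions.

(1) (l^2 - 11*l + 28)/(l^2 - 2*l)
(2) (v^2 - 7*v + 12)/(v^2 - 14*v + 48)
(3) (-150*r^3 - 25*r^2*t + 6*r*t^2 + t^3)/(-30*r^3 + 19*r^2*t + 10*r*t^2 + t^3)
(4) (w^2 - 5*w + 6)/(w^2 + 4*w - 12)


(1) = (l^2 - 11*l + 28)/(l^2 - 2*l)
(2) = (v^2 - 7*v + 12)/(v^2 - 14*v + 48)
(3) = (5*r - t)/(r - t)
(4) = (w - 3)/(w + 6)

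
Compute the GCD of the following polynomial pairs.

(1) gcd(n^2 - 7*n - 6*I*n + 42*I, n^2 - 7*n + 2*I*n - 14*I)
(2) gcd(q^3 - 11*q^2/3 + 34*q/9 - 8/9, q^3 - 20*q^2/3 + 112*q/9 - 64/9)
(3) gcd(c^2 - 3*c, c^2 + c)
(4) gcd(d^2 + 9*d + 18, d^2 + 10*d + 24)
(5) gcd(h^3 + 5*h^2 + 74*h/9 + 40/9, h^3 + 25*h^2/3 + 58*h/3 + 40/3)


(1) = n - 7
(2) = q - 4/3
(3) = c
(4) = d + 6
(5) = gcd((h + 4/3)*(h + 5/3)*(h + 2), (h + 4/3)*(h + 2)*(h + 5)) = h^2 + 10*h/3 + 8/3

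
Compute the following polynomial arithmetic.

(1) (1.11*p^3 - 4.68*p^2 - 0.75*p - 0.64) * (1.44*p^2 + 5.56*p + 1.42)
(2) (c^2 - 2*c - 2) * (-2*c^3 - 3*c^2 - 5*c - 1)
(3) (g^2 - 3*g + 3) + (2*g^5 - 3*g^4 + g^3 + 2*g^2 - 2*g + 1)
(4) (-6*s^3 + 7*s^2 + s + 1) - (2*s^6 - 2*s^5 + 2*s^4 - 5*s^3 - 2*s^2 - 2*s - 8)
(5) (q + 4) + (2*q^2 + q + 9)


(1) = 1.5984*p^5 - 0.5676*p^4 - 25.5246*p^3 - 11.7372*p^2 - 4.6234*p - 0.9088
(2) = -2*c^5 + c^4 + 5*c^3 + 15*c^2 + 12*c + 2
(3) = 2*g^5 - 3*g^4 + g^3 + 3*g^2 - 5*g + 4
(4) = -2*s^6 + 2*s^5 - 2*s^4 - s^3 + 9*s^2 + 3*s + 9
(5) = 2*q^2 + 2*q + 13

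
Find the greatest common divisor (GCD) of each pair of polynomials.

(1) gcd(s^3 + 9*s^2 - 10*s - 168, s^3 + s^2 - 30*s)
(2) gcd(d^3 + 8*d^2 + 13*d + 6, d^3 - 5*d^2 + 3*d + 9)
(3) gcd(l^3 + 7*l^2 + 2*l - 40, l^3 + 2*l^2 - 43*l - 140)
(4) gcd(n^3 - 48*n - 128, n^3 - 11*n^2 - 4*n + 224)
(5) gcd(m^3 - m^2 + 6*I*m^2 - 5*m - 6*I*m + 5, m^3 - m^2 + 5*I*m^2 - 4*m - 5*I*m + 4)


(1) = s + 6
(2) = d + 1
(3) = l^2 + 9*l + 20
(4) = n^2 - 4*n - 32
(5) = m^2 + m*(-1 + I) - I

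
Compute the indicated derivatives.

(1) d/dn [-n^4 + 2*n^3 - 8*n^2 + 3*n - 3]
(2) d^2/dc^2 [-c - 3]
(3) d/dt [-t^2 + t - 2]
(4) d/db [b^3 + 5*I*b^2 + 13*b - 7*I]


(1) = -4*n^3 + 6*n^2 - 16*n + 3
(2) = 0
(3) = 1 - 2*t
(4) = 3*b^2 + 10*I*b + 13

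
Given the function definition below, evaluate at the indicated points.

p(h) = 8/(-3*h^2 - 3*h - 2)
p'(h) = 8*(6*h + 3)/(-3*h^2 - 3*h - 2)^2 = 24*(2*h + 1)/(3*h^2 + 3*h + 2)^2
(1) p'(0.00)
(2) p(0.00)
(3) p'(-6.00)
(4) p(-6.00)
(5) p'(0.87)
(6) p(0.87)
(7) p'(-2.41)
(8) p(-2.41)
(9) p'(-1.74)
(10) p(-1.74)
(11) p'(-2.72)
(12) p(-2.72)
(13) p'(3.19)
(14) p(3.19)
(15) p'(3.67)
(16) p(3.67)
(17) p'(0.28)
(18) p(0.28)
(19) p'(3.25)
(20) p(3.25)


(1) = 6.00
(2) = -4.00
(3) = -0.03
(4) = -0.09
(5) = 1.39
(6) = -1.16
(7) = -0.62
(8) = -0.66
(9) = -1.73
(10) = -1.36
(11) = -0.41
(12) = -0.50
(13) = 0.10
(14) = -0.19
(15) = 0.07
(16) = -0.15
(17) = 3.96
(18) = -2.60
(19) = 0.10
(20) = -0.18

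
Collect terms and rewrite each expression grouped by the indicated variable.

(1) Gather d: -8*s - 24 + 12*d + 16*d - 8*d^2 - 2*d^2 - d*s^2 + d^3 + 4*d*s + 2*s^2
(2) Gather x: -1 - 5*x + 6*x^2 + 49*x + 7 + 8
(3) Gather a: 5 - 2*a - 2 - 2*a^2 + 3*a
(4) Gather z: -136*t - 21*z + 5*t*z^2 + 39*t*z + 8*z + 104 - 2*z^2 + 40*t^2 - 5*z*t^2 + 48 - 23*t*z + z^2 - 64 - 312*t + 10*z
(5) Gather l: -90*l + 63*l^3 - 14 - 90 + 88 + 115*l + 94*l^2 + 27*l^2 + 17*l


(1) = d^3 - 10*d^2 + d*(-s^2 + 4*s + 28) + 2*s^2 - 8*s - 24
(2) = 6*x^2 + 44*x + 14
(3) = -2*a^2 + a + 3
(4) = 40*t^2 - 448*t + z^2*(5*t - 1) + z*(-5*t^2 + 16*t - 3) + 88
(5) = 63*l^3 + 121*l^2 + 42*l - 16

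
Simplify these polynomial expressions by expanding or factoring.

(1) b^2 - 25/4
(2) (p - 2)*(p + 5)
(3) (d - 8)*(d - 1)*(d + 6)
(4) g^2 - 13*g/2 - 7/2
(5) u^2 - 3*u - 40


(1) = (b - 5/2)*(b + 5/2)
(2) = p^2 + 3*p - 10
(3) = d^3 - 3*d^2 - 46*d + 48
(4) = (g - 7)*(g + 1/2)
(5) = (u - 8)*(u + 5)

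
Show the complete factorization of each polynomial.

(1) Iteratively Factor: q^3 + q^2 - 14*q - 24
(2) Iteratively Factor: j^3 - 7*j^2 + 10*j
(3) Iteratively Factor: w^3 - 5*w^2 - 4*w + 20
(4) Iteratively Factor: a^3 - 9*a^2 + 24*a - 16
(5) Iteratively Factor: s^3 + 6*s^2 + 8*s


(1) = (q + 2)*(q^2 - q - 12) = (q - 4)*(q + 2)*(q + 3)
(2) = (j - 2)*(j^2 - 5*j) = (j - 5)*(j - 2)*(j)
(3) = (w - 2)*(w^2 - 3*w - 10) = (w - 5)*(w - 2)*(w + 2)
(4) = (a - 4)*(a^2 - 5*a + 4) = (a - 4)*(a - 1)*(a - 4)
(5) = (s)*(s^2 + 6*s + 8) = s*(s + 4)*(s + 2)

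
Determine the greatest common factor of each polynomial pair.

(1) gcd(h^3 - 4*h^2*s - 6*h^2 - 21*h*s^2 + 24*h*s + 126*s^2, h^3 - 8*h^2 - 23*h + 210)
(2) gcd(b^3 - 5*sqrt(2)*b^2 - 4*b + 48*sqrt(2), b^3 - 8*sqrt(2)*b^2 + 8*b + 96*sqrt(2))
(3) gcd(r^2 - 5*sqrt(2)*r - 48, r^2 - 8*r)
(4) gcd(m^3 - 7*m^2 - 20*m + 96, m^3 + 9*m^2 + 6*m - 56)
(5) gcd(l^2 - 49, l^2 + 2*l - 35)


(1) = h - 6
(2) = b^2 - 2*sqrt(2)*b - 16
(3) = gcd((r - 8*sqrt(2))*(r + 3*sqrt(2)), r*(r - 8)) = 1
(4) = gcd((m - 8)*(m - 3)*(m + 4), (m - 2)*(m + 4)*(m + 7)) = m + 4
(5) = gcd((l - 7)*(l + 7), (l - 5)*(l + 7)) = l + 7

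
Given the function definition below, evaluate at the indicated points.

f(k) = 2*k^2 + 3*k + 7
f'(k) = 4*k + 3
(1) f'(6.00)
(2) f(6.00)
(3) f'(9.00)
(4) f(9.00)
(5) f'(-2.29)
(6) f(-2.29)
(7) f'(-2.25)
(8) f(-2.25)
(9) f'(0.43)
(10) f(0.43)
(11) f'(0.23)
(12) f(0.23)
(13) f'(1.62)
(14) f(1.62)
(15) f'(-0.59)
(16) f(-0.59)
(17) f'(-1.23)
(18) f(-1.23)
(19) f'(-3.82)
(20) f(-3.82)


(1) = 27.00
(2) = 97.00
(3) = 39.00
(4) = 196.00
(5) = -6.16
(6) = 10.62
(7) = -6.00
(8) = 10.38
(9) = 4.72
(10) = 8.66
(11) = 3.92
(12) = 7.80
(13) = 9.48
(14) = 17.11
(15) = 0.64
(16) = 5.93
(17) = -1.92
(18) = 6.34
(19) = -12.28
(20) = 24.72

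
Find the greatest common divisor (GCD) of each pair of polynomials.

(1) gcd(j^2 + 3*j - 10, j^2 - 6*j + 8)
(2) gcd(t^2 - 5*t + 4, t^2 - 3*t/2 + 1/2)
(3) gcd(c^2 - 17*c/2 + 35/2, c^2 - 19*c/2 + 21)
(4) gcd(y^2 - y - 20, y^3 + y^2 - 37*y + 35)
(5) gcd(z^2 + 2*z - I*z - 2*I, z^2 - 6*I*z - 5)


(1) = gcd((j - 2)*(j + 5), (j - 4)*(j - 2)) = j - 2
(2) = gcd((t - 4)*(t - 1), (t - 1)*(t - 1/2)) = t - 1
(3) = gcd((c - 5)*(c - 7/2), (c - 6)*(c - 7/2)) = c - 7/2
(4) = gcd((y - 5)*(y + 4), (y - 5)*(y - 1)*(y + 7)) = y - 5
(5) = gcd((z + 2)*(z - I), (z - 5*I)*(z - I)) = z - I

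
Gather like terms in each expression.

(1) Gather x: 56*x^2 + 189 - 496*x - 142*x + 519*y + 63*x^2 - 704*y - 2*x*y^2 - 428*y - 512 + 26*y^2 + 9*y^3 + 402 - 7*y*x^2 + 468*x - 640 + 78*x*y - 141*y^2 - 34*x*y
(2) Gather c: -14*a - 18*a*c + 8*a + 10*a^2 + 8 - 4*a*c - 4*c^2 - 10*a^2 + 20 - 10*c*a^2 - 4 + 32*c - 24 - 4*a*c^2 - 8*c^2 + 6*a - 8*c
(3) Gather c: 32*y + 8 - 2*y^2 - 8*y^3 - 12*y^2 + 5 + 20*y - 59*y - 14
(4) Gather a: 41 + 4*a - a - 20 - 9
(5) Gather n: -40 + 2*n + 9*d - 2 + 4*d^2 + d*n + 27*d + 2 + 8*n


(1) = x^2*(119 - 7*y) + x*(-2*y^2 + 44*y - 170) + 9*y^3 - 115*y^2 - 613*y - 561
(2) = c^2*(-4*a - 12) + c*(-10*a^2 - 22*a + 24)
(3) = -8*y^3 - 14*y^2 - 7*y - 1
(4) = 3*a + 12
(5) = 4*d^2 + 36*d + n*(d + 10) - 40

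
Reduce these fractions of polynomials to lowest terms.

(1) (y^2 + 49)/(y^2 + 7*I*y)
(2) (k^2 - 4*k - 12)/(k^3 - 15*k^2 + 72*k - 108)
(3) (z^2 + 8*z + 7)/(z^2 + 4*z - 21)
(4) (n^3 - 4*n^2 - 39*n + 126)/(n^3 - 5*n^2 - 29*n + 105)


(1) = (y - 7*I)/y
(2) = (k + 2)/(k^2 - 9*k + 18)
(3) = (z + 1)/(z - 3)
(4) = (n + 6)/(n + 5)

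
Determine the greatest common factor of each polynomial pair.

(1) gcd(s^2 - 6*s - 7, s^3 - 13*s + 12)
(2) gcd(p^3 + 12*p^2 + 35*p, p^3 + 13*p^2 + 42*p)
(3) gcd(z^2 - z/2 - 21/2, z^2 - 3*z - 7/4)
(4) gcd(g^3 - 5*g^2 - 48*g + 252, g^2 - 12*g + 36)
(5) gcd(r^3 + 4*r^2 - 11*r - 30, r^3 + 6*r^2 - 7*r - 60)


(1) = gcd((s - 7)*(s + 1), (s - 3)*(s - 1)*(s + 4)) = 1
(2) = gcd(p*(p + 5)*(p + 7), p*(p + 6)*(p + 7)) = p^2 + 7*p
(3) = z - 7/2
(4) = gcd((g - 6)^2*(g + 7), (g - 6)^2) = g^2 - 12*g + 36
(5) = r^2 + 2*r - 15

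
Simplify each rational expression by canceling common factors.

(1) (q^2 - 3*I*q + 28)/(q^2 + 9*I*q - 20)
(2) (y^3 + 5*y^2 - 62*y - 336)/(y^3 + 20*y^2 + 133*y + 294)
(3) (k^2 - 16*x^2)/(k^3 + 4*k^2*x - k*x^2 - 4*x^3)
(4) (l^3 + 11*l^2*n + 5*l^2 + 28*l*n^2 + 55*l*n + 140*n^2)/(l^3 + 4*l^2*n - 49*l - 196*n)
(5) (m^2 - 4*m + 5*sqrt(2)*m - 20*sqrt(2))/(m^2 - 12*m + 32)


(1) = (q - 7*I)/(q + 5*I)
(2) = (y - 8)/(y + 7)
(3) = (-k + 4*x)/(-k^2 + x^2)
(4) = (l^2 + 7*l*n + 5*l + 35*n)/(l^2 - 49)
(5) = (m + 5*sqrt(2))/(m - 8)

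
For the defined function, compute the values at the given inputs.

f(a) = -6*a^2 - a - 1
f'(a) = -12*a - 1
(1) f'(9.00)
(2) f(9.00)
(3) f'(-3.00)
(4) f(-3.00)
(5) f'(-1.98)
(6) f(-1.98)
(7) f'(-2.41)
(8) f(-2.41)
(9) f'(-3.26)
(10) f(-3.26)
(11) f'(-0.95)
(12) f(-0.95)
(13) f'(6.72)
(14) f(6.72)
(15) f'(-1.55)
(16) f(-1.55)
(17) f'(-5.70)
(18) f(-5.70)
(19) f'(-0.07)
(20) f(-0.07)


(1) = -109.00
(2) = -496.00
(3) = 35.00
(4) = -52.00
(5) = 22.76
(6) = -22.54
(7) = 27.92
(8) = -33.44
(9) = 38.12
(10) = -61.51
(11) = 10.40
(12) = -5.46
(13) = -81.64
(14) = -278.67
(15) = 17.60
(16) = -13.87
(17) = 67.40
(18) = -190.24
(19) = -0.16
(20) = -0.96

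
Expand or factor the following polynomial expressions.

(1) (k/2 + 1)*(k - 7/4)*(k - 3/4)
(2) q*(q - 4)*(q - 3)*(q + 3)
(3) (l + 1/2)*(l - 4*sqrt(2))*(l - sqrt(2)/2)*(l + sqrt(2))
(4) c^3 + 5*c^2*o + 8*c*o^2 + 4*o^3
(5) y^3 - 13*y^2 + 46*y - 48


(1) = k^3/2 - k^2/4 - 59*k/32 + 21/16
(2) = q^4 - 4*q^3 - 9*q^2 + 36*q
(3) = l^4 - 7*sqrt(2)*l^3/2 + l^3/2 - 5*l^2 - 7*sqrt(2)*l^2/4 - 5*l/2 + 4*sqrt(2)*l + 2*sqrt(2)
(4) = (c + o)*(c + 2*o)^2
(5) = (y - 8)*(y - 3)*(y - 2)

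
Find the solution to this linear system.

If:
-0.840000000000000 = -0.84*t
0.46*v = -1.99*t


Then:
t = 1.00
v = -4.33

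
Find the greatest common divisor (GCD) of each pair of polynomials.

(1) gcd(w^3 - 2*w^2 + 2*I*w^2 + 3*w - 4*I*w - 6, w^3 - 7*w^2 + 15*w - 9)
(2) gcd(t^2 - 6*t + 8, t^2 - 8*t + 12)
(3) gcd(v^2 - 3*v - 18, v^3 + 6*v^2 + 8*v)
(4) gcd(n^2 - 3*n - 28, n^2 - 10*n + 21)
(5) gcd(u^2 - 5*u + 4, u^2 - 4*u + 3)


(1) = gcd((w - 2)*(w - I)*(w + 3*I), (w - 3)^2*(w - 1)) = 1
(2) = gcd((t - 4)*(t - 2), (t - 6)*(t - 2)) = t - 2
(3) = gcd((v - 6)*(v + 3), v*(v + 2)*(v + 4)) = 1
(4) = gcd((n - 7)*(n + 4), (n - 7)*(n - 3)) = n - 7
(5) = gcd((u - 4)*(u - 1), (u - 3)*(u - 1)) = u - 1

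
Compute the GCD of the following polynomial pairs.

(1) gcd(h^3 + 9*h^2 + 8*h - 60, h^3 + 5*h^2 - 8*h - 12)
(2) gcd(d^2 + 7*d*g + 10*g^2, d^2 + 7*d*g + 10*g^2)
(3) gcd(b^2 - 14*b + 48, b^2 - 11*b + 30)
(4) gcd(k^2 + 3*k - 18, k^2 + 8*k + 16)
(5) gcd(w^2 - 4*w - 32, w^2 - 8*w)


(1) = h^2 + 4*h - 12
(2) = d^2 + 7*d*g + 10*g^2
(3) = b - 6
(4) = gcd((k - 3)*(k + 6), (k + 4)^2) = 1
(5) = gcd((w - 8)*(w + 4), w*(w - 8)) = w - 8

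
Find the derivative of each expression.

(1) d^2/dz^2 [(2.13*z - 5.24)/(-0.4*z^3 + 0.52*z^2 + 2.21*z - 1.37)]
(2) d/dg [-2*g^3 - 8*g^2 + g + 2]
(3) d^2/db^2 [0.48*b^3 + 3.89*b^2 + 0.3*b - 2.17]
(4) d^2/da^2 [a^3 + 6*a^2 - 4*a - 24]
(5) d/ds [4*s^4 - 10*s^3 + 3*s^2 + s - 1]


(1) = (-2.0448*z^5 + 12.71904*z^4 - 22.356464*z^3 - 5.284704*z^2 + 9.797256*z + 45.753318)/(0.064*z^9 - 0.2496*z^8 - 0.73632*z^7 + 3.275072*z^6 + 2.358408*z^5 - 13.774332*z^4 + 0.904843*z^3 + 17.145687*z^2 - 12.443847*z + 2.571353)
(2) = -6*g^2 - 16*g + 1
(3) = 2.88*b + 7.78
(4) = 6*a + 12
(5) = 16*s^3 - 30*s^2 + 6*s + 1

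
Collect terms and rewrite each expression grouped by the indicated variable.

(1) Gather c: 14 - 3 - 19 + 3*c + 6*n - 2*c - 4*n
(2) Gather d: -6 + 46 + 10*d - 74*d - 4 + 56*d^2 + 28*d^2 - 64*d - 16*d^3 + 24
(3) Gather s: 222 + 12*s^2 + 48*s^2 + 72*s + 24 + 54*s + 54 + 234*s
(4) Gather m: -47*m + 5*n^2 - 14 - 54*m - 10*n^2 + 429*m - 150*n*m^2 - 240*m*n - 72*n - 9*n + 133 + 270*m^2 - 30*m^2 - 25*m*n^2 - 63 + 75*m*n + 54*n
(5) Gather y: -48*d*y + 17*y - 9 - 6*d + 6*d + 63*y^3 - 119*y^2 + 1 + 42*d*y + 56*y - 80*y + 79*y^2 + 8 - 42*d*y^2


(1) = c + 2*n - 8
(2) = -16*d^3 + 84*d^2 - 128*d + 60
(3) = 60*s^2 + 360*s + 300
(4) = m^2*(240 - 150*n) + m*(-25*n^2 - 165*n + 328) - 5*n^2 - 27*n + 56
(5) = 63*y^3 + y^2*(-42*d - 40) + y*(-6*d - 7)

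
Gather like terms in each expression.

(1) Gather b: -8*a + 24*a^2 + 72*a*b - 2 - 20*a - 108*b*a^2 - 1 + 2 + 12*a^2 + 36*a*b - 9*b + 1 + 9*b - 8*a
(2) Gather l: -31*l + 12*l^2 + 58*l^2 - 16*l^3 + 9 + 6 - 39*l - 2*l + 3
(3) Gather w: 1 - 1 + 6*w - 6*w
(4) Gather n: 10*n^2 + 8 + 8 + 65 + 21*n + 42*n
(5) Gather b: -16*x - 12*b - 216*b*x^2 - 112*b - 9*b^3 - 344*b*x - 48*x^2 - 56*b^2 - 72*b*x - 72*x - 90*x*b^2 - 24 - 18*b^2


(1) = 36*a^2 - 36*a + b*(-108*a^2 + 108*a)
(2) = -16*l^3 + 70*l^2 - 72*l + 18
(3) = 0
(4) = 10*n^2 + 63*n + 81
(5) = -9*b^3 + b^2*(-90*x - 74) + b*(-216*x^2 - 416*x - 124) - 48*x^2 - 88*x - 24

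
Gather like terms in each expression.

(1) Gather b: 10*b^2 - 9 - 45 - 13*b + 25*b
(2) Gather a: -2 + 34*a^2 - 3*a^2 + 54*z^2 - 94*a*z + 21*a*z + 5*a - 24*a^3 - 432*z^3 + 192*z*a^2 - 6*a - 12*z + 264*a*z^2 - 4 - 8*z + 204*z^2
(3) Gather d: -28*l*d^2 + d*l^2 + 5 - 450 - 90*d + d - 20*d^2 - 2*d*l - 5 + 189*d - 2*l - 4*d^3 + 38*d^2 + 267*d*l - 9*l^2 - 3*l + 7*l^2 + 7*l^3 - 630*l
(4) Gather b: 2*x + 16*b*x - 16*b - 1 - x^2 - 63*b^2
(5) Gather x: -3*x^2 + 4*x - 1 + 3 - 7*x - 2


(1) = 10*b^2 + 12*b - 54
(2) = -24*a^3 + a^2*(192*z + 31) + a*(264*z^2 - 73*z - 1) - 432*z^3 + 258*z^2 - 20*z - 6
(3) = -4*d^3 + d^2*(18 - 28*l) + d*(l^2 + 265*l + 100) + 7*l^3 - 2*l^2 - 635*l - 450
(4) = -63*b^2 + b*(16*x - 16) - x^2 + 2*x - 1
(5) = -3*x^2 - 3*x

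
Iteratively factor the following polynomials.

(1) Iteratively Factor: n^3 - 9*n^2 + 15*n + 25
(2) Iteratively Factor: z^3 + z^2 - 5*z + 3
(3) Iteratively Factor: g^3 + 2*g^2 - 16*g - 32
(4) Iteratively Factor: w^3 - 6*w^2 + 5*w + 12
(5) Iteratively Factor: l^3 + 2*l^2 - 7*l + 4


(1) = (n - 5)*(n^2 - 4*n - 5) = (n - 5)^2*(n + 1)
(2) = (z - 1)*(z^2 + 2*z - 3) = (z - 1)^2*(z + 3)
(3) = (g + 2)*(g^2 - 16) = (g - 4)*(g + 2)*(g + 4)
(4) = (w - 3)*(w^2 - 3*w - 4) = (w - 4)*(w - 3)*(w + 1)
(5) = (l - 1)*(l^2 + 3*l - 4) = (l - 1)*(l + 4)*(l - 1)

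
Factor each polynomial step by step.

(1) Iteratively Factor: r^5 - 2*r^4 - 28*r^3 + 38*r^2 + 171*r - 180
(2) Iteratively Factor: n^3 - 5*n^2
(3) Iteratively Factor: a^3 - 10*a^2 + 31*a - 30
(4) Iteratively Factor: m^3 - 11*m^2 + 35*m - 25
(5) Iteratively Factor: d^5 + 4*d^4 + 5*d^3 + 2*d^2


(1) = (r - 3)*(r^4 + r^3 - 25*r^2 - 37*r + 60) = (r - 3)*(r + 3)*(r^3 - 2*r^2 - 19*r + 20) = (r - 3)*(r - 1)*(r + 3)*(r^2 - r - 20) = (r - 3)*(r - 1)*(r + 3)*(r + 4)*(r - 5)
(2) = (n)*(n^2 - 5*n) = n^2*(n - 5)
(3) = (a - 5)*(a^2 - 5*a + 6) = (a - 5)*(a - 3)*(a - 2)
(4) = (m - 5)*(m^2 - 6*m + 5) = (m - 5)^2*(m - 1)
(5) = (d + 2)*(d^4 + 2*d^3 + d^2) = (d + 1)*(d + 2)*(d^3 + d^2) = d*(d + 1)*(d + 2)*(d^2 + d) = d^2*(d + 1)*(d + 2)*(d + 1)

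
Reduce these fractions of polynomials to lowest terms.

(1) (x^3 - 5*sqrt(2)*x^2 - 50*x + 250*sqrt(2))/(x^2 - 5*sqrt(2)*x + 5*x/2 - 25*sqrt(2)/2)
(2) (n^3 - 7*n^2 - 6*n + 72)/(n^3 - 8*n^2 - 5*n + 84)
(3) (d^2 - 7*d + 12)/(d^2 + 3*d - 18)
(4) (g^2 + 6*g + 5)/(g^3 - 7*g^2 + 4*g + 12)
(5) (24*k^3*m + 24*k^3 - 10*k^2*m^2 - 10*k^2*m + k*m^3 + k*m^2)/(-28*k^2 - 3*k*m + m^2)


(1) = (2*x^2 - 100)/(2*x + 5)
(2) = (n - 6)/(n - 7)
(3) = (d - 4)/(d + 6)
(4) = (g + 5)/(g^2 - 8*g + 12)
(5) = (-24*k^3*m - 24*k^3 + 10*k^2*m^2 + 10*k^2*m - k*m^3 - k*m^2)/(28*k^2 + 3*k*m - m^2)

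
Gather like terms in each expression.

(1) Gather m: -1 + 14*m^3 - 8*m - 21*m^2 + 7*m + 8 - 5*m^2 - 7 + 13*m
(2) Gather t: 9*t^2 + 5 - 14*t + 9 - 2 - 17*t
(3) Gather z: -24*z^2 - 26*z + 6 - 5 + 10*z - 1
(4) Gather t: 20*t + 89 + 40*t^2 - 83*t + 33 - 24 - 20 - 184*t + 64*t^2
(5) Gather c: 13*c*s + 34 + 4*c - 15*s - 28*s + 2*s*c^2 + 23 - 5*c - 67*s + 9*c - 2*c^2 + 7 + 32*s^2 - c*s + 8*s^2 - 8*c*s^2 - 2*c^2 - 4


(1) = 14*m^3 - 26*m^2 + 12*m
(2) = 9*t^2 - 31*t + 12
(3) = -24*z^2 - 16*z
(4) = 104*t^2 - 247*t + 78
(5) = c^2*(2*s - 4) + c*(-8*s^2 + 12*s + 8) + 40*s^2 - 110*s + 60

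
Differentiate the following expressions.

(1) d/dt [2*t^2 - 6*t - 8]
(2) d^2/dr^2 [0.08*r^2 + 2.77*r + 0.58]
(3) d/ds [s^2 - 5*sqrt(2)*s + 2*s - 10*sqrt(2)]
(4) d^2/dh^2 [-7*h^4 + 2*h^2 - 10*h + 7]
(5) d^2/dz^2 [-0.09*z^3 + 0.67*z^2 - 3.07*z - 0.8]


(1) = 4*t - 6
(2) = 0.160000000000000
(3) = 2*s - 5*sqrt(2) + 2
(4) = 4 - 84*h^2
(5) = 1.34 - 0.54*z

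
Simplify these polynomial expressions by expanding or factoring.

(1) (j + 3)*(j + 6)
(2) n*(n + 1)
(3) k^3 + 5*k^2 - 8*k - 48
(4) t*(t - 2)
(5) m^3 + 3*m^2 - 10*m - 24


(1) = j^2 + 9*j + 18
(2) = n^2 + n
(3) = (k - 3)*(k + 4)^2
(4) = t^2 - 2*t
(5) = (m - 3)*(m + 2)*(m + 4)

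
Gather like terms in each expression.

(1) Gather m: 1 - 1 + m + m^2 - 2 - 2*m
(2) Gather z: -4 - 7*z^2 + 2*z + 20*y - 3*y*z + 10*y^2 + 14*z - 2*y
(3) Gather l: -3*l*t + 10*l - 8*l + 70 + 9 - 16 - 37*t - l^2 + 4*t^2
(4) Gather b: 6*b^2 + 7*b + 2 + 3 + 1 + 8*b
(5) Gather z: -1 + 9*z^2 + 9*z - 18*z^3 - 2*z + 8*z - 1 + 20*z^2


(1) = m^2 - m - 2
(2) = 10*y^2 + 18*y - 7*z^2 + z*(16 - 3*y) - 4
(3) = -l^2 + l*(2 - 3*t) + 4*t^2 - 37*t + 63
(4) = 6*b^2 + 15*b + 6
(5) = -18*z^3 + 29*z^2 + 15*z - 2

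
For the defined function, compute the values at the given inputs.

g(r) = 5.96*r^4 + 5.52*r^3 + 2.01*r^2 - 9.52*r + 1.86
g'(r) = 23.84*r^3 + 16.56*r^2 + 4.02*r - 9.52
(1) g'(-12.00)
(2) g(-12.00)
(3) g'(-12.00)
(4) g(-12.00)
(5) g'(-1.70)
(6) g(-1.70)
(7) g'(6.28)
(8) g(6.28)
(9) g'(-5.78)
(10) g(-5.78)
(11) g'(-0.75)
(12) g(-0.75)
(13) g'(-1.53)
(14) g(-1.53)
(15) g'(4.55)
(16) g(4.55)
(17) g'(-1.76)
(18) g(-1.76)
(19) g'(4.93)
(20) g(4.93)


(1) = -38868.64
(2) = 114453.54
(3) = -38868.64
(4) = 114453.54
(5) = -85.62
(6) = 46.51
(7) = 6573.35
(8) = 10658.61
(9) = -4083.03
(10) = 5710.20
(11) = -13.28
(12) = 9.69
(13) = -62.29
(14) = 34.02
(15) = 2597.25
(16) = 3074.54
(17) = -95.27
(18) = 51.93
(19) = 3269.37
(20) = 4185.94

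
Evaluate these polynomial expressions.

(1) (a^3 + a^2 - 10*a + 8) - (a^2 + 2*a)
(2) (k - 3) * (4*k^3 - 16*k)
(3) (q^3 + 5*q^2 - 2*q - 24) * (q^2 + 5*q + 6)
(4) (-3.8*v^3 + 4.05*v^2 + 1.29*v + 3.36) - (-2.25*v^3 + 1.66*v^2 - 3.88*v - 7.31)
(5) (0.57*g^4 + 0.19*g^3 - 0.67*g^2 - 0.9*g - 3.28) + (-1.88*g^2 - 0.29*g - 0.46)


(1) = a^3 - 12*a + 8
(2) = 4*k^4 - 12*k^3 - 16*k^2 + 48*k
(3) = q^5 + 10*q^4 + 29*q^3 - 4*q^2 - 132*q - 144
(4) = -1.55*v^3 + 2.39*v^2 + 5.17*v + 10.67
(5) = 0.57*g^4 + 0.19*g^3 - 2.55*g^2 - 1.19*g - 3.74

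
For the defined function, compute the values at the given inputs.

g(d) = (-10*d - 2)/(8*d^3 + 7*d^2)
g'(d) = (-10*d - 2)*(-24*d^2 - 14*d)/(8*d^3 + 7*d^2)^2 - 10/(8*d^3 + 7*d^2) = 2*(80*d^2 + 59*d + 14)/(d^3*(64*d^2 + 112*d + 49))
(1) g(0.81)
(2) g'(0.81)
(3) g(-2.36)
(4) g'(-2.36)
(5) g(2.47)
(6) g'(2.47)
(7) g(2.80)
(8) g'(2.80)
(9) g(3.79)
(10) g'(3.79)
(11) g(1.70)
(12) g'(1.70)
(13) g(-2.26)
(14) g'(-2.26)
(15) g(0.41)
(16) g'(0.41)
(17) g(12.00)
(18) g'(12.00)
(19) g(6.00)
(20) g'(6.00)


(1) = -1.14
(2) = 2.37
(3) = -0.33
(4) = -0.35
(5) = -0.16
(6) = 0.12
(7) = -0.13
(8) = 0.08
(9) = -0.07
(10) = 0.04
(11) = -0.32
(12) = 0.33
(13) = -0.36
(14) = -0.41
(15) = -3.53
(16) = 14.18
(17) = -0.01
(18) = 0.00
(19) = -0.03
(20) = 0.01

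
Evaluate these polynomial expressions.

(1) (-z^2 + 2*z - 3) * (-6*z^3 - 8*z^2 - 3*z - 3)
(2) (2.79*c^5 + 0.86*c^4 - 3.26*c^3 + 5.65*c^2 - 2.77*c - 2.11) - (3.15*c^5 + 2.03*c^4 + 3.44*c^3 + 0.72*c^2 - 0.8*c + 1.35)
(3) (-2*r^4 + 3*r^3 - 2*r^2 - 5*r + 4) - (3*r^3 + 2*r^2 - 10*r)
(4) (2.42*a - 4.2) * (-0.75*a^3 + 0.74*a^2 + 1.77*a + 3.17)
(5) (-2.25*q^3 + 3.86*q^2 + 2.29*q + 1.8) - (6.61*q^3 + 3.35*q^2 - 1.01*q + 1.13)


(1) = 6*z^5 - 4*z^4 + 5*z^3 + 21*z^2 + 3*z + 9
(2) = -0.36*c^5 - 1.17*c^4 - 6.7*c^3 + 4.93*c^2 - 1.97*c - 3.46
(3) = -2*r^4 - 4*r^2 + 5*r + 4
(4) = -1.815*a^4 + 4.9408*a^3 + 1.1754*a^2 + 0.2374*a - 13.314
(5) = -8.86*q^3 + 0.51*q^2 + 3.3*q + 0.67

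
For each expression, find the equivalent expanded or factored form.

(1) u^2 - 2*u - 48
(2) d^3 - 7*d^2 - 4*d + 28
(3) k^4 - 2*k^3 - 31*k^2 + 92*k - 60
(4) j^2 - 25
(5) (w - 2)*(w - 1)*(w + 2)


(1) = (u - 8)*(u + 6)
(2) = (d - 7)*(d - 2)*(d + 2)
(3) = (k - 5)*(k - 2)*(k - 1)*(k + 6)
(4) = (j - 5)*(j + 5)
(5) = w^3 - w^2 - 4*w + 4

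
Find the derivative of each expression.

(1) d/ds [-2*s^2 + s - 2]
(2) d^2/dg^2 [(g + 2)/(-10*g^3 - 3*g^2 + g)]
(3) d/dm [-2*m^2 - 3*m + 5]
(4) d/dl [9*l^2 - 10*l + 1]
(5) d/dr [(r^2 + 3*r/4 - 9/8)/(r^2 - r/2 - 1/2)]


(1) = 1 - 4*s
(2) = 2*(-300*g^5 - 1290*g^4 - 499*g^3 + 6*g^2 + 18*g - 2)/(g^3*(1000*g^6 + 900*g^5 - 30*g^4 - 153*g^3 + 3*g^2 + 9*g - 1))
(3) = -4*m - 3
(4) = 18*l - 10
(5) = 5*(-4*r^2 + 4*r - 3)/(4*(4*r^4 - 4*r^3 - 3*r^2 + 2*r + 1))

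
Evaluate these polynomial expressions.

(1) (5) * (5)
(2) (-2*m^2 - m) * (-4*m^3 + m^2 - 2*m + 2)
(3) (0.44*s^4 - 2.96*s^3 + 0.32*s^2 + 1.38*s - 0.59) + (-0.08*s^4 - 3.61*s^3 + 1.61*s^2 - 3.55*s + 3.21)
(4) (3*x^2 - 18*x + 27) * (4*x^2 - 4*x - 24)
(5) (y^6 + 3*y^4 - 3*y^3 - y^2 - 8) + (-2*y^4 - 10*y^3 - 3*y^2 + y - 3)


(1) = 25
(2) = 8*m^5 + 2*m^4 + 3*m^3 - 2*m^2 - 2*m
(3) = 0.36*s^4 - 6.57*s^3 + 1.93*s^2 - 2.17*s + 2.62
(4) = 12*x^4 - 84*x^3 + 108*x^2 + 324*x - 648
(5) = y^6 + y^4 - 13*y^3 - 4*y^2 + y - 11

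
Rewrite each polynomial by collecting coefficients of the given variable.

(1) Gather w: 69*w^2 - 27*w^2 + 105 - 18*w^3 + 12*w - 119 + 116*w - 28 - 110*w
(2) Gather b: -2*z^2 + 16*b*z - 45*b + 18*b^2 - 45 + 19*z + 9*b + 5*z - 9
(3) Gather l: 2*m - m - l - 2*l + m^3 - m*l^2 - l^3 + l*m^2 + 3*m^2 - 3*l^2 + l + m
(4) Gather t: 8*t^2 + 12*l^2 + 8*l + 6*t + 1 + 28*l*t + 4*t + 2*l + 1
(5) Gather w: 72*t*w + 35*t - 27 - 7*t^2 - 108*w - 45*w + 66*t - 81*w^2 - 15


(1) = -18*w^3 + 42*w^2 + 18*w - 42
(2) = 18*b^2 + b*(16*z - 36) - 2*z^2 + 24*z - 54
(3) = -l^3 + l^2*(-m - 3) + l*(m^2 - 2) + m^3 + 3*m^2 + 2*m
(4) = 12*l^2 + 10*l + 8*t^2 + t*(28*l + 10) + 2
(5) = -7*t^2 + 101*t - 81*w^2 + w*(72*t - 153) - 42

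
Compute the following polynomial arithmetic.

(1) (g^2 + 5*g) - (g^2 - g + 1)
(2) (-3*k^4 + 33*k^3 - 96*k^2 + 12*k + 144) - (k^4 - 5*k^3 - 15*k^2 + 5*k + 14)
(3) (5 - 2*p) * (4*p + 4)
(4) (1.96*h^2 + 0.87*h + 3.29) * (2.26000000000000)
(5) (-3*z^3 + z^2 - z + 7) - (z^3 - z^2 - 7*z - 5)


(1) = 6*g - 1
(2) = -4*k^4 + 38*k^3 - 81*k^2 + 7*k + 130
(3) = -8*p^2 + 12*p + 20
(4) = 4.4296*h^2 + 1.9662*h + 7.4354
(5) = -4*z^3 + 2*z^2 + 6*z + 12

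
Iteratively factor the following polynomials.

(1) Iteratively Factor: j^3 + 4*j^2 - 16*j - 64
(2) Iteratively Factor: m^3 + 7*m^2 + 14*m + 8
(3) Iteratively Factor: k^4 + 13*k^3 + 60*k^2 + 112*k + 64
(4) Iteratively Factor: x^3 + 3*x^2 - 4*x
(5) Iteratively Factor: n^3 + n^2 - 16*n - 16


(1) = (j + 4)*(j^2 - 16) = (j - 4)*(j + 4)*(j + 4)
(2) = (m + 2)*(m^2 + 5*m + 4) = (m + 2)*(m + 4)*(m + 1)
(3) = (k + 4)*(k^3 + 9*k^2 + 24*k + 16) = (k + 4)^2*(k^2 + 5*k + 4) = (k + 1)*(k + 4)^2*(k + 4)
(4) = (x)*(x^2 + 3*x - 4) = x*(x + 4)*(x - 1)
(5) = (n + 4)*(n^2 - 3*n - 4) = (n - 4)*(n + 4)*(n + 1)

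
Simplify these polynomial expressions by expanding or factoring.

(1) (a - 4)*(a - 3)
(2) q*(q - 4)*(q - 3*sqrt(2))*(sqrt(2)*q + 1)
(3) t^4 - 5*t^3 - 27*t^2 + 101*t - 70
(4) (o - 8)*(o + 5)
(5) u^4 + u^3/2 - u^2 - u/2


(1) = a^2 - 7*a + 12
(2) = sqrt(2)*q^4 - 4*sqrt(2)*q^3 - 5*q^3 - 3*sqrt(2)*q^2 + 20*q^2 + 12*sqrt(2)*q
(3) = (t - 7)*(t - 2)*(t - 1)*(t + 5)
(4) = o^2 - 3*o - 40
(5) = u*(u - 1)*(u + 1/2)*(u + 1)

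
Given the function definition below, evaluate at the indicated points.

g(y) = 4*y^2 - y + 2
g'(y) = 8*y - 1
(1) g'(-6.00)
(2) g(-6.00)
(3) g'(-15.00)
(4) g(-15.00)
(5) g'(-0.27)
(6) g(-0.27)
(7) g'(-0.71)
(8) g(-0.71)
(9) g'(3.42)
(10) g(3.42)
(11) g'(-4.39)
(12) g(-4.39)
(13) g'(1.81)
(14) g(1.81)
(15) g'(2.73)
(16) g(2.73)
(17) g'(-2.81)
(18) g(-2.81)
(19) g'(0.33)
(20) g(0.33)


(1) = -49.00
(2) = 152.00
(3) = -121.00
(4) = 917.00
(5) = -3.16
(6) = 2.56
(7) = -6.68
(8) = 4.73
(9) = 26.36
(10) = 45.37
(11) = -36.12
(12) = 83.48
(13) = 13.48
(14) = 13.29
(15) = 20.84
(16) = 29.08
(17) = -23.48
(18) = 36.39
(19) = 1.64
(20) = 2.11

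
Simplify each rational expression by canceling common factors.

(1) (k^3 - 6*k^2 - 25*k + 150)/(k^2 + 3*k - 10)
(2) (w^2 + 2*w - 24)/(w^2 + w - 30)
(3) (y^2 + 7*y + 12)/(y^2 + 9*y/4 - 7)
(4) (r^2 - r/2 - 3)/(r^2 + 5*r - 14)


(1) = (k^2 - 11*k + 30)/(k - 2)
(2) = (w - 4)/(w - 5)
(3) = (4*y + 12)/(4*y - 7)
(4) = (2*r + 3)/(2*r + 14)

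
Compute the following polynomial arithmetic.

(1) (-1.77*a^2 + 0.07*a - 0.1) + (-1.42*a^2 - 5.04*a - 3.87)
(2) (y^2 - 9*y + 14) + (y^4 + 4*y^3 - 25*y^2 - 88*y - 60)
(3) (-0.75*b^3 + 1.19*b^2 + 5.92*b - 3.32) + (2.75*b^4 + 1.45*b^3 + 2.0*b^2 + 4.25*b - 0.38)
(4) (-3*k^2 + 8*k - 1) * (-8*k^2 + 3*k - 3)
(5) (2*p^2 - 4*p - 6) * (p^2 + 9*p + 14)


(1) = -3.19*a^2 - 4.97*a - 3.97
(2) = y^4 + 4*y^3 - 24*y^2 - 97*y - 46
(3) = 2.75*b^4 + 0.7*b^3 + 3.19*b^2 + 10.17*b - 3.7
(4) = 24*k^4 - 73*k^3 + 41*k^2 - 27*k + 3
(5) = 2*p^4 + 14*p^3 - 14*p^2 - 110*p - 84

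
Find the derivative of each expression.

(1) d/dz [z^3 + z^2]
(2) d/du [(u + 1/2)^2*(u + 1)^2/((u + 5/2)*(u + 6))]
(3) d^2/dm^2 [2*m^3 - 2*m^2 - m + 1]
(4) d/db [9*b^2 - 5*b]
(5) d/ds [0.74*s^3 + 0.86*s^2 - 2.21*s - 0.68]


(1) = z*(3*z + 2)
(2) = (16*u^5 + 228*u^4 + 888*u^3 + 1289*u^2 + 776*u + 163)/(2*(4*u^4 + 68*u^3 + 409*u^2 + 1020*u + 900))
(3) = 12*m - 4
(4) = 18*b - 5
(5) = 2.22*s^2 + 1.72*s - 2.21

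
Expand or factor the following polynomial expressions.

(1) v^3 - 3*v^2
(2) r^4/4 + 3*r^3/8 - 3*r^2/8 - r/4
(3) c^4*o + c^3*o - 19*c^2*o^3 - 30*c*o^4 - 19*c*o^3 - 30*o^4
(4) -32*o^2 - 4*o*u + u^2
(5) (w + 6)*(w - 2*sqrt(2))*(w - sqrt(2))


(1) = v^2*(v - 3)
(2) = r*(r/4 + 1/2)*(r - 1)*(r + 1/2)
(3) = (c - 5*o)*(c + 2*o)*(c + 3*o)*(c*o + o)
(4) = (-8*o + u)*(4*o + u)
(5) = w^3 - 3*sqrt(2)*w^2 + 6*w^2 - 18*sqrt(2)*w + 4*w + 24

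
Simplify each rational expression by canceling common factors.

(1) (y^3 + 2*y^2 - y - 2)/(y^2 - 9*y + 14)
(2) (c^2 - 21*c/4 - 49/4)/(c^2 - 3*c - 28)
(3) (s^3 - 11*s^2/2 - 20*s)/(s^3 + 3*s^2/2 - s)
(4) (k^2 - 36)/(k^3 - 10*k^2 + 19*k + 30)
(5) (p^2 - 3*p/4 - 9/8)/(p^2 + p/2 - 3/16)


(1) = (y^3 + 2*y^2 - y - 2)/(y^2 - 9*y + 14)
(2) = (4*c + 7)/(4*c + 16)
(3) = (2*s^2 - 11*s - 40)/(2*s^2 + 3*s - 2)
(4) = (k + 6)/(k^2 - 4*k - 5)
(5) = (4*p - 6)/(4*p - 1)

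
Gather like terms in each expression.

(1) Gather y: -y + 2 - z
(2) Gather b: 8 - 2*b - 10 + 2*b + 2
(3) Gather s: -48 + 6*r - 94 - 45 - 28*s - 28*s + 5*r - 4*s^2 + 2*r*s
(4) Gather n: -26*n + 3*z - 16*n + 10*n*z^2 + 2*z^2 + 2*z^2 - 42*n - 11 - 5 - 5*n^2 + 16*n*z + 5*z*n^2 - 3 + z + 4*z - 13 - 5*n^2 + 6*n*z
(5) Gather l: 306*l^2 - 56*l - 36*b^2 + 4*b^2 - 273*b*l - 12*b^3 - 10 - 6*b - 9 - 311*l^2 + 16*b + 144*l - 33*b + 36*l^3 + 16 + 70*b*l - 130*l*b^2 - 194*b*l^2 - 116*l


(1) = -y - z + 2
(2) = 0
(3) = 11*r - 4*s^2 + s*(2*r - 56) - 187
(4) = n^2*(5*z - 10) + n*(10*z^2 + 22*z - 84) + 4*z^2 + 8*z - 32
(5) = -12*b^3 - 32*b^2 - 23*b + 36*l^3 + l^2*(-194*b - 5) + l*(-130*b^2 - 203*b - 28) - 3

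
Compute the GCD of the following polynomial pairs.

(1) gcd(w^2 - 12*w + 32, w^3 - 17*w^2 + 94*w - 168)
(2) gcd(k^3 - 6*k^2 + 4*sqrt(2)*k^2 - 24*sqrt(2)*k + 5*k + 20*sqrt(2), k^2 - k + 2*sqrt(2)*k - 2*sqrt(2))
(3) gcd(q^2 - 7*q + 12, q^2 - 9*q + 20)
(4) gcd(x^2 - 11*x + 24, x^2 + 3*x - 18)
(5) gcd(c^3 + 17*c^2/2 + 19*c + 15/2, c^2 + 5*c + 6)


(1) = w - 4
(2) = k - 1
(3) = gcd((q - 4)*(q - 3), (q - 5)*(q - 4)) = q - 4
(4) = x - 3
(5) = gcd((c + 1/2)*(c + 3)*(c + 5), (c + 2)*(c + 3)) = c + 3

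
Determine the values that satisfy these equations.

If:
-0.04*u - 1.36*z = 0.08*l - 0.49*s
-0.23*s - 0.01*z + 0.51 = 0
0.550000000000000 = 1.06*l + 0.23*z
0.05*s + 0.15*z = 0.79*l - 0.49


Then:
l = 0.65
s = 2.24
u = 46.52
z = -0.60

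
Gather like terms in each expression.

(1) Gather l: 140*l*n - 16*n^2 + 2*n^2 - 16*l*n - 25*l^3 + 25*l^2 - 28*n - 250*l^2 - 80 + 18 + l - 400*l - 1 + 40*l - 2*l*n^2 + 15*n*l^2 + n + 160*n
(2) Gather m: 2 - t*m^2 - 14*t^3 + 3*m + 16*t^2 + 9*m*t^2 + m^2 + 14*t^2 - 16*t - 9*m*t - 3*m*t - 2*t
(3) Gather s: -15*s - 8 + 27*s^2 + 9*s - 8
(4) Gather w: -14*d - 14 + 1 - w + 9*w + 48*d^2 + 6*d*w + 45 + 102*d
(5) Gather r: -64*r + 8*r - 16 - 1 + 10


(1) = -25*l^3 + l^2*(15*n - 225) + l*(-2*n^2 + 124*n - 359) - 14*n^2 + 133*n - 63
(2) = m^2*(1 - t) + m*(9*t^2 - 12*t + 3) - 14*t^3 + 30*t^2 - 18*t + 2
(3) = 27*s^2 - 6*s - 16
(4) = 48*d^2 + 88*d + w*(6*d + 8) + 32
(5) = -56*r - 7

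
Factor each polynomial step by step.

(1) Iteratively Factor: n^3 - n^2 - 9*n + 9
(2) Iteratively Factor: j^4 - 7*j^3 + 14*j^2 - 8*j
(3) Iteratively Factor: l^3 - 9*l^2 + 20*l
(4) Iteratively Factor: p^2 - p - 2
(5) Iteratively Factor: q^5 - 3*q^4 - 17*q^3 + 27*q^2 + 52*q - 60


(1) = (n + 3)*(n^2 - 4*n + 3) = (n - 3)*(n + 3)*(n - 1)
(2) = (j - 4)*(j^3 - 3*j^2 + 2*j) = (j - 4)*(j - 1)*(j^2 - 2*j) = (j - 4)*(j - 2)*(j - 1)*(j)
(3) = (l - 5)*(l^2 - 4*l) = (l - 5)*(l - 4)*(l)
(4) = (p - 2)*(p + 1)
(5) = (q + 2)*(q^4 - 5*q^3 - 7*q^2 + 41*q - 30) = (q - 1)*(q + 2)*(q^3 - 4*q^2 - 11*q + 30) = (q - 2)*(q - 1)*(q + 2)*(q^2 - 2*q - 15) = (q - 5)*(q - 2)*(q - 1)*(q + 2)*(q + 3)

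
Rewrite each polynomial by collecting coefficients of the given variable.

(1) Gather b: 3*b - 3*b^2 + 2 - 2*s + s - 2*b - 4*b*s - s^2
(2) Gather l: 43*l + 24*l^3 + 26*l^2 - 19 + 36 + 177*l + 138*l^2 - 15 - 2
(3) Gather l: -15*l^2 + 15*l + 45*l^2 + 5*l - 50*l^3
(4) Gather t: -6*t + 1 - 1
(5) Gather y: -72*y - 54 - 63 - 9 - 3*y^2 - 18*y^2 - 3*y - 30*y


(1) = -3*b^2 + b*(1 - 4*s) - s^2 - s + 2
(2) = 24*l^3 + 164*l^2 + 220*l
(3) = -50*l^3 + 30*l^2 + 20*l
(4) = -6*t
(5) = -21*y^2 - 105*y - 126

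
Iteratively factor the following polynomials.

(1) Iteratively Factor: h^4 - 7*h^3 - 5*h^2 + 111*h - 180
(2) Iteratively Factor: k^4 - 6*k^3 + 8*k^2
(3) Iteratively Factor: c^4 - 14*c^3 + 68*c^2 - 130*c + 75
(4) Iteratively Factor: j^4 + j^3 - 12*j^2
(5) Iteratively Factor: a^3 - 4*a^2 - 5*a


(1) = (h - 3)*(h^3 - 4*h^2 - 17*h + 60) = (h - 5)*(h - 3)*(h^2 + h - 12) = (h - 5)*(h - 3)^2*(h + 4)
(2) = (k - 2)*(k^3 - 4*k^2) = k*(k - 2)*(k^2 - 4*k) = k^2*(k - 2)*(k - 4)
(3) = (c - 3)*(c^3 - 11*c^2 + 35*c - 25) = (c - 5)*(c - 3)*(c^2 - 6*c + 5) = (c - 5)*(c - 3)*(c - 1)*(c - 5)
(4) = (j)*(j^3 + j^2 - 12*j) = j*(j + 4)*(j^2 - 3*j) = j^2*(j + 4)*(j - 3)
(5) = (a + 1)*(a^2 - 5*a) = (a - 5)*(a + 1)*(a)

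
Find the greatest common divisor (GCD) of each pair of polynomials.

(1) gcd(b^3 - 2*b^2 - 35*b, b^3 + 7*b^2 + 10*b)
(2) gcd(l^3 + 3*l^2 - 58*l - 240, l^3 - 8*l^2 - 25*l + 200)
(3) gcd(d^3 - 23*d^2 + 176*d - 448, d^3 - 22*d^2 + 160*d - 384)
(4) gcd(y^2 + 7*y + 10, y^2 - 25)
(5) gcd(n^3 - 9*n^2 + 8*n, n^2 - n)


(1) = gcd(b*(b - 7)*(b + 5), b*(b + 2)*(b + 5)) = b^2 + 5*b
(2) = gcd((l - 8)*(l + 5)*(l + 6), (l - 8)*(l - 5)*(l + 5)) = l^2 - 3*l - 40
(3) = gcd((d - 8)^2*(d - 7), (d - 8)^2*(d - 6)) = d^2 - 16*d + 64
(4) = gcd((y + 2)*(y + 5), (y - 5)*(y + 5)) = y + 5
(5) = gcd(n*(n - 8)*(n - 1), n*(n - 1)) = n^2 - n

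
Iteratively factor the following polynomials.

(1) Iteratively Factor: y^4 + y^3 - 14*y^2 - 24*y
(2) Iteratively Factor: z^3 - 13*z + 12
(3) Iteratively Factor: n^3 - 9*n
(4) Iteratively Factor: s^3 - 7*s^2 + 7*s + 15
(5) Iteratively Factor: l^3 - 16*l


(1) = (y - 4)*(y^3 + 5*y^2 + 6*y) = y*(y - 4)*(y^2 + 5*y + 6) = y*(y - 4)*(y + 3)*(y + 2)
(2) = (z - 1)*(z^2 + z - 12) = (z - 3)*(z - 1)*(z + 4)
(3) = (n - 3)*(n^2 + 3*n) = n*(n - 3)*(n + 3)
(4) = (s - 5)*(s^2 - 2*s - 3) = (s - 5)*(s + 1)*(s - 3)
(5) = (l)*(l^2 - 16) = l*(l - 4)*(l + 4)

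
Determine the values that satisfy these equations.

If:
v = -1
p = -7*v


Then:
p = 7
v = -1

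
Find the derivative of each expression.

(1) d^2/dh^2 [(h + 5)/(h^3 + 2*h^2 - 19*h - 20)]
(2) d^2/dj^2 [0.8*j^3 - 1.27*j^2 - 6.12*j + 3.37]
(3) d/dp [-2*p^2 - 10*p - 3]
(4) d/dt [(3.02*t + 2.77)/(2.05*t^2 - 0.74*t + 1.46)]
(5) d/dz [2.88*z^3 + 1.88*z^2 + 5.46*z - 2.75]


(1) = 2*(3*h^2 - 9*h + 13)/(h^6 - 9*h^5 + 15*h^4 + 45*h^3 - 60*h^2 - 144*h - 64)
(2) = 4.8*j - 2.54
(3) = -4*p - 10
(4) = (-6.191*t^2 - 11.357*t + 6.459)/(4.2025*t^4 - 3.034*t^3 + 6.5336*t^2 - 2.1608*t + 2.1316)
(5) = 8.64*z^2 + 3.76*z + 5.46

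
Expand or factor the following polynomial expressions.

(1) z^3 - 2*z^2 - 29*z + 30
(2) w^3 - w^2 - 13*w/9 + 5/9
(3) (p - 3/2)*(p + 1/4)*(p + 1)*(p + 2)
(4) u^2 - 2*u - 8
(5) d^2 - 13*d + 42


(1) = (z - 6)*(z - 1)*(z + 5)
(2) = (w - 5/3)*(w - 1/3)*(w + 1)
(3) = p^4 + 7*p^3/4 - 17*p^2/8 - 29*p/8 - 3/4
(4) = (u - 4)*(u + 2)
(5) = (d - 7)*(d - 6)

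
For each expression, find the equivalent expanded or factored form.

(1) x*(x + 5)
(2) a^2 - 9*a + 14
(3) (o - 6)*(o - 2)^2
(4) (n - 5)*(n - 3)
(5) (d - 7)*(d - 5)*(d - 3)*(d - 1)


(1) = x^2 + 5*x
(2) = (a - 7)*(a - 2)
(3) = o^3 - 10*o^2 + 28*o - 24
(4) = n^2 - 8*n + 15
(5) = d^4 - 16*d^3 + 86*d^2 - 176*d + 105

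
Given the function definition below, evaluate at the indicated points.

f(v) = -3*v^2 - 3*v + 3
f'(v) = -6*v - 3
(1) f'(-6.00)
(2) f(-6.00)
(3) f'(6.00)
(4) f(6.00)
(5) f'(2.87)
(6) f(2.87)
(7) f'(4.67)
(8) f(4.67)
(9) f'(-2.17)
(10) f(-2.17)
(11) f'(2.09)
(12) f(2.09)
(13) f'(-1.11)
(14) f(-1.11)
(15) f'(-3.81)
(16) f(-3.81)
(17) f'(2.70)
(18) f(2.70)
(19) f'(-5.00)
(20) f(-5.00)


(1) = 33.00
(2) = -87.00
(3) = -39.00
(4) = -123.00
(5) = -20.22
(6) = -30.32
(7) = -31.02
(8) = -76.44
(9) = 10.02
(10) = -4.62
(11) = -15.54
(12) = -16.37
(13) = 3.66
(14) = 2.63
(15) = 19.86
(16) = -29.12
(17) = -19.20
(18) = -26.97
(19) = 27.00
(20) = -57.00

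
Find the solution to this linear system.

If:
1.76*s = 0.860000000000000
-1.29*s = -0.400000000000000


Then:
No Solution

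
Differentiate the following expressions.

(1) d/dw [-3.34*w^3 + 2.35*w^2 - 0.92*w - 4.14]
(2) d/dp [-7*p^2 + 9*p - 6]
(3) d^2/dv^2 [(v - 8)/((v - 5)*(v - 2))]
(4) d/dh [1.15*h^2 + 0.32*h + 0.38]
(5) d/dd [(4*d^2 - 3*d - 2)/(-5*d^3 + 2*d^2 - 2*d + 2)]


(1) = -10.02*w^2 + 4.7*w - 0.92
(2) = 9 - 14*p
(3) = 2*(v^3 - 24*v^2 + 138*v - 242)/(v^6 - 21*v^5 + 177*v^4 - 763*v^3 + 1770*v^2 - 2100*v + 1000)
(4) = 2.3*h + 0.32
(5) = 2*(10*d^4 - 15*d^3 - 16*d^2 + 12*d - 5)/(25*d^6 - 20*d^5 + 24*d^4 - 28*d^3 + 12*d^2 - 8*d + 4)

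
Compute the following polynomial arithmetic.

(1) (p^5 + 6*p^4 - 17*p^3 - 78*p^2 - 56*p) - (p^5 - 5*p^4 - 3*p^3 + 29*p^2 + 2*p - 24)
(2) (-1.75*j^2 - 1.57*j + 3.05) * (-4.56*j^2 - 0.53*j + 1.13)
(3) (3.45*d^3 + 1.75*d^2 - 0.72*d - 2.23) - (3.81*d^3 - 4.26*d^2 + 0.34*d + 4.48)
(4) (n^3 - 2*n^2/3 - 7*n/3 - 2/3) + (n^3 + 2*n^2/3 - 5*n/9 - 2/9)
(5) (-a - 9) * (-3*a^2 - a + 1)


(1) = 11*p^4 - 14*p^3 - 107*p^2 - 58*p + 24
(2) = 7.98*j^4 + 8.0867*j^3 - 15.0534*j^2 - 3.3906*j + 3.4465
(3) = -0.36*d^3 + 6.01*d^2 - 1.06*d - 6.71
(4) = 2*n^3 - 26*n/9 - 8/9
(5) = 3*a^3 + 28*a^2 + 8*a - 9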